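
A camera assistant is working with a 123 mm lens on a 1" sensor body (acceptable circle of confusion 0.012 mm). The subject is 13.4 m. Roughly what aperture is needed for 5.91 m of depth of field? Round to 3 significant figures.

f/20

Write h = H − f = f²/(N·c). The thin-lens limits are Dn = s·h/(h + (s−f)) and Df = s·h/(h − (s−f)), so DoF = Df − Dn = 2·s·(s−f)·h / (h² − (s−f)²).
That is a quadratic in h: DoF·h² − 2·s·(s−f)·h − DoF·(s−f)² = 0 ⇒ h = (s−f)·(s + √(s² + DoF²)) / DoF = 13277 × (13400 + √(13400² + 5910²)) / 5910 = 13277 × (13400 + 14645.4) / 5910 ≈ 63005 mm.
Then N = f²/(c·h) = 123² / (0.012 × 63005) = 15129 / 756.06 ≈ 20.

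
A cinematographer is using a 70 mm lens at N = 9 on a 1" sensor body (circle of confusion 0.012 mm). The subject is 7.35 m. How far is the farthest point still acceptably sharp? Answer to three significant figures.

8.75 m

Hyperfocal distance H = f²/(N·c) + f = 70²/(9 × 0.012) + 70 = 4900/0.108 + 70 ≈ 45440.4 mm ≈ 45.44 m.
Far limit Df = s·(H − f)/(H − s) = 7350 × (45440.4 − 70) / (45440.4 − 7350) = 7350 × 45370.4 / 38090.4 ≈ 8754.8 mm ≈ 8.75 m.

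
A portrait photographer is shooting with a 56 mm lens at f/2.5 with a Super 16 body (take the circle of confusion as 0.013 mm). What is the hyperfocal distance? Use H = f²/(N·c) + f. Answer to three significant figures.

96.5 m

Hyperfocal distance H = f²/(N·c) + f = 56²/(2.5 × 0.013) + 56 = 3136/0.0325 + 56 ≈ 96548.3 mm ≈ 96.5 m.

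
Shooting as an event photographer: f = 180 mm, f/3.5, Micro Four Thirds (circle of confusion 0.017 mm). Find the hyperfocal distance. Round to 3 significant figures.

545 m

Hyperfocal distance H = f²/(N·c) + f = 180²/(3.5 × 0.017) + 180 = 32400/0.0595 + 180 ≈ 544717.8 mm ≈ 545 m.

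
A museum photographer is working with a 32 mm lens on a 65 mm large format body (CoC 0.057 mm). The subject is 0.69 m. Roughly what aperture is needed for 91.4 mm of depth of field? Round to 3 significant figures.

Write h = H − f = f²/(N·c). The thin-lens limits are Dn = s·h/(h + (s−f)) and Df = s·h/(h − (s−f)), so DoF = Df − Dn = 2·s·(s−f)·h / (h² − (s−f)²).
That is a quadratic in h: DoF·h² − 2·s·(s−f)·h − DoF·(s−f)² = 0 ⇒ h = (s−f)·(s + √(s² + DoF²)) / DoF = 658 × (690 + √(690² + 91.4²)) / 91.4 = 658 × (690 + 696.027) / 91.4 ≈ 9978.2 mm.
Then N = f²/(c·h) = 32² / (0.057 × 9978.2) = 1024 / 568.76 ≈ 1.80.

f/1.80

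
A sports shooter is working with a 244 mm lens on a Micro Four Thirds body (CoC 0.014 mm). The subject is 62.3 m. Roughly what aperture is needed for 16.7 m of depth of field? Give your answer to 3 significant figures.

f/9.03

Write h = H − f = f²/(N·c). The thin-lens limits are Dn = s·h/(h + (s−f)) and Df = s·h/(h − (s−f)), so DoF = Df − Dn = 2·s·(s−f)·h / (h² − (s−f)²).
That is a quadratic in h: DoF·h² − 2·s·(s−f)·h − DoF·(s−f)² = 0 ⇒ h = (s−f)·(s + √(s² + DoF²)) / DoF = 62056 × (62300 + √(62300² + 16700²)) / 16700 = 62056 × (62300 + 64499.5) / 16700 ≈ 471178 mm.
Then N = f²/(c·h) = 244² / (0.014 × 471178) = 59536 / 6596.5 ≈ 9.03.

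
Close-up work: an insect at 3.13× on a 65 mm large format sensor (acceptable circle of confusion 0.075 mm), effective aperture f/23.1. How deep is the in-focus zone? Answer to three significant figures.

0.354 mm

At magnification m, DoF ≈ 2·N_eff·c/m² = 2 × 23.1 × 0.075 / 3.13² = 3.465 / 9.797 ≈ 0.354 mm.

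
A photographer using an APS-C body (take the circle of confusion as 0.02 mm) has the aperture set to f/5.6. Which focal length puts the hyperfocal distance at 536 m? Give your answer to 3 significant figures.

From H = f²/(N·c) + f, with f ≪ H: f ≈ √(H·N·c) = √(536000 × 5.6 × 0.02) = √60032 ≈ 245.0 mm.
The +f correction barely moves this — solving exactly, f² + N·c·f − N·c·H = 0 ⇒ f = (−N·c + √((N·c)² + 4·N·c·H))/2 = (−0.112 + √240128)/2 ≈ 244.96 mm, so f ≈ 245 mm.

245 mm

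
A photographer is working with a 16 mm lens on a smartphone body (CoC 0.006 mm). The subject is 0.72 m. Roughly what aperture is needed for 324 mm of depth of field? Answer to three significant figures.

Write h = H − f = f²/(N·c). The thin-lens limits are Dn = s·h/(h + (s−f)) and Df = s·h/(h − (s−f)), so DoF = Df − Dn = 2·s·(s−f)·h / (h² − (s−f)²).
That is a quadratic in h: DoF·h² − 2·s·(s−f)·h − DoF·(s−f)² = 0 ⇒ h = (s−f)·(s + √(s² + DoF²)) / DoF = 704 × (720 + √(720² + 324²)) / 324 = 704 × (720 + 789.542) / 324 ≈ 3280.0 mm.
Then N = f²/(c·h) = 16² / (0.006 × 3280.0) = 256 / 19.680 ≈ 13.

f/13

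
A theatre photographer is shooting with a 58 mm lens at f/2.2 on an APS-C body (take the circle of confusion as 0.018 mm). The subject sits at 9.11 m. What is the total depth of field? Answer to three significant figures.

Hyperfocal distance H = f²/(N·c) + f = 58²/(2.2 × 0.018) + 58 = 3364/0.0396 + 58 ≈ 85007.5 mm ≈ 85.01 m.
Near limit Dn = s·(H − f)/(H + s − 2f) = 9110 × (85007.5 − 58) / (85007.5 + 9110 − 2 × 58) = 9110 × 84949.5 / 94001.5 ≈ 8232.7 mm.
Far limit Df = s·(H − f)/(H − s) = 9110 × (85007.5 − 58) / (85007.5 − 9110) = 9110 × 84949.5 / 75897.5 ≈ 10196.5 mm.
Depth of field = Df − Dn = 10196.5 − 8232.7 ≈ 1963.8 mm ≈ 1.96 m.

1.96 m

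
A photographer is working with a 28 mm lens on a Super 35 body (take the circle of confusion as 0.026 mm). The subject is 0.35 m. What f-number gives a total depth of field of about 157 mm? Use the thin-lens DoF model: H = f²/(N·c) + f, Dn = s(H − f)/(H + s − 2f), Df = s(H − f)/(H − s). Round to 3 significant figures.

f/20

Write h = H − f = f²/(N·c). The thin-lens limits are Dn = s·h/(h + (s−f)) and Df = s·h/(h − (s−f)), so DoF = Df − Dn = 2·s·(s−f)·h / (h² − (s−f)²).
That is a quadratic in h: DoF·h² − 2·s·(s−f)·h − DoF·(s−f)² = 0 ⇒ h = (s−f)·(s + √(s² + DoF²)) / DoF = 322 × (350 + √(350² + 157²)) / 157 = 322 × (350 + 383.600) / 157 ≈ 1504.6 mm.
Then N = f²/(c·h) = 28² / (0.026 × 1504.6) = 784 / 39.119 ≈ 20.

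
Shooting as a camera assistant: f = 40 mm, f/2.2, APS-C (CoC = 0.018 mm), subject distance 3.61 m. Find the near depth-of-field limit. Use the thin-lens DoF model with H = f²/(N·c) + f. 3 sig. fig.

3.32 m

Hyperfocal distance H = f²/(N·c) + f = 40²/(2.2 × 0.018) + 40 = 1600/0.0396 + 40 ≈ 40444.0 mm ≈ 40.44 m.
Near limit Dn = s·(H − f)/(H + s − 2f) = 3610 × (40444.0 − 40) / (40444.0 + 3610 − 2 × 40) = 3610 × 40404.0 / 43974.0 ≈ 3316.9 mm ≈ 3.32 m.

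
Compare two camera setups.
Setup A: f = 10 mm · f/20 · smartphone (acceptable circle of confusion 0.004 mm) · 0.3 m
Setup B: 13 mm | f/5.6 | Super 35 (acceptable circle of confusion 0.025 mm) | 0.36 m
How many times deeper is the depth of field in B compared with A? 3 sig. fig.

Setup A: H = 10²/(20×0.004) + 10 ≈ 1260.0 mm; DoF = Df − Dn = 390.62 − 243.51 ≈ 147.11 mm.
Setup B: H = 13²/(5.6×0.025) + 13 ≈ 1220.1 mm; DoF = Df − Dn = 505.23 − 279.62 ≈ 225.61 mm.
Ratio = 225.61 / 147.11 ≈ 1.53.

1.53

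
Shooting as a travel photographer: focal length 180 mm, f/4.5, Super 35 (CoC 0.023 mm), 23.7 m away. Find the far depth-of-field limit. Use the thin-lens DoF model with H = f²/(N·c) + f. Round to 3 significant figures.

Hyperfocal distance H = f²/(N·c) + f = 180²/(4.5 × 0.023) + 180 = 32400/0.1035 + 180 ≈ 313223.5 mm ≈ 313.2 m.
Far limit Df = s·(H − f)/(H − s) = 23700 × (313223.5 − 180) / (313223.5 − 23700) = 23700 × 313043.5 / 289523.5 ≈ 25625 mm ≈ 25.6 m.

25.6 m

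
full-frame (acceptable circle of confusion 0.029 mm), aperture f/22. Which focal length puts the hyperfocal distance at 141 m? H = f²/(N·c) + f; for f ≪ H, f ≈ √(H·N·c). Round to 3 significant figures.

From H = f²/(N·c) + f, with f ≪ H: f ≈ √(H·N·c) = √(141000 × 22 × 0.029) = √89958 ≈ 299.9 mm.
The +f correction barely moves this — solving exactly, f² + N·c·f − N·c·H = 0 ⇒ f = (−N·c + √((N·c)² + 4·N·c·H))/2 = (−0.638 + √359832)/2 ≈ 299.61 mm, so f ≈ 300 mm.

300 mm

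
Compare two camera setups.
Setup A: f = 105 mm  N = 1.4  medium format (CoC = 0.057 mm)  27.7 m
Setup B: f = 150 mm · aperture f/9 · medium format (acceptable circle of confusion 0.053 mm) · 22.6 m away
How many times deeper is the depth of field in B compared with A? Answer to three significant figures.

Setup A: H = 105²/(1.4×0.057) + 105 ≈ 138262.9 mm; DoF = Df − Dn = 34614 − 23088 ≈ 11526 mm.
Setup B: H = 150²/(9×0.053) + 150 ≈ 47319.8 mm; DoF = Df − Dn = 43125 − 15312 ≈ 27813 mm.
Ratio = 27813 / 11526 ≈ 2.41.

2.41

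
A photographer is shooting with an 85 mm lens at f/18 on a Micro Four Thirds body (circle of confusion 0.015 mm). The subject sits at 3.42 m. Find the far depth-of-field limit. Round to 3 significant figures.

3.91 m

Hyperfocal distance H = f²/(N·c) + f = 85²/(18 × 0.015) + 85 = 7225/0.27 + 85 ≈ 26844.3 mm ≈ 26.84 m.
Far limit Df = s·(H − f)/(H − s) = 3420 × (26844.3 − 85) / (26844.3 − 3420) = 3420 × 26759.3 / 23424.3 ≈ 3906.9 mm ≈ 3.91 m.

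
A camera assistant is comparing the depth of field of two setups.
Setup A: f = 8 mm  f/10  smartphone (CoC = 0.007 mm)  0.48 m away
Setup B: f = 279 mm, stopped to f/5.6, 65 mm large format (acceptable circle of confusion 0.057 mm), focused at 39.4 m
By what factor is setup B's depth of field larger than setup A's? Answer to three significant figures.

Setup A: H = 8²/(10×0.007) + 8 ≈ 922.3 mm; DoF = Df − Dn = 992.25 − 316.57 ≈ 675.68 mm.
Setup B: H = 279²/(5.6×0.057) + 279 ≈ 244141.8 mm; DoF = Df − Dn = 46928 − 33953 ≈ 12975 mm.
Ratio = 12975 / 675.68 ≈ 19.2.

19.2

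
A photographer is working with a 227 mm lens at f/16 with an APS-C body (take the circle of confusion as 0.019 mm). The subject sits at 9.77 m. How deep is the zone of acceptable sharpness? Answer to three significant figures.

1.10 m

Hyperfocal distance H = f²/(N·c) + f = 227²/(16 × 0.019) + 227 = 51529/0.304 + 227 ≈ 169730.3 mm ≈ 169.7 m.
Near limit Dn = s·(H − f)/(H + s − 2f) = 9770 × (169730.3 − 227) / (169730.3 + 9770 − 2 × 227) = 9770 × 169503.3 / 179046.3 ≈ 9249.3 mm.
Far limit Df = s·(H − f)/(H − s) = 9770 × (169730.3 − 227) / (169730.3 − 9770) = 9770 × 169503.3 / 159960.3 ≈ 10352.9 mm.
Depth of field = Df − Dn = 10352.9 − 9249.3 ≈ 1103.6 mm ≈ 1.10 m.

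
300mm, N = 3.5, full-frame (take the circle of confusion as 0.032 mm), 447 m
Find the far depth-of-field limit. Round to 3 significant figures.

Hyperfocal distance H = f²/(N·c) + f = 300²/(3.5 × 0.032) + 300 = 90000/0.112 + 300 ≈ 803871.4 mm ≈ 803.9 m.
Far limit Df = s·(H − f)/(H − s) = 447000 × (803871.4 − 300) / (803871.4 − 447000) = 447000 × 803571.4 / 356871.4 ≈ 1006515 mm ≈ 1010 m.

1010 m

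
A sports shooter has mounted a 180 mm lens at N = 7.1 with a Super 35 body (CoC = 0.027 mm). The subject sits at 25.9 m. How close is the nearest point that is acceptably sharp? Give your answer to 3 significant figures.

Hyperfocal distance H = f²/(N·c) + f = 180²/(7.1 × 0.027) + 180 = 32400/0.1917 + 180 ≈ 169194.1 mm ≈ 169.2 m.
Near limit Dn = s·(H − f)/(H + s − 2f) = 25900 × (169194.1 − 180) / (169194.1 + 25900 − 2 × 180) = 25900 × 169014.1 / 194734.1 ≈ 22479 mm ≈ 22.5 m.

22.5 m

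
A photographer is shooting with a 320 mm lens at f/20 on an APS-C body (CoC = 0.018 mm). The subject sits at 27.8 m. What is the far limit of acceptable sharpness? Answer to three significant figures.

Hyperfocal distance H = f²/(N·c) + f = 320²/(20 × 0.018) + 320 = 102400/0.36 + 320 ≈ 284764.4 mm ≈ 284.8 m.
Far limit Df = s·(H − f)/(H − s) = 27800 × (284764.4 − 320) / (284764.4 − 27800) = 27800 × 284444.4 / 256964.4 ≈ 30773 mm ≈ 30.8 m.

30.8 m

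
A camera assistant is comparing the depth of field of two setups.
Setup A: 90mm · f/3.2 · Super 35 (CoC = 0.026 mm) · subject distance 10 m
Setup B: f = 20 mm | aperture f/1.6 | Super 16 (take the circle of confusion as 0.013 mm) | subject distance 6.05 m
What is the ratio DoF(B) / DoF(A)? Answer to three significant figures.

Setup A: H = 90²/(3.2×0.026) + 90 ≈ 97445.8 mm; DoF = Df − Dn = 11133.3 − 9076.1 ≈ 2057.2 mm.
Setup B: H = 20²/(1.6×0.013) + 20 ≈ 19250.8 mm; DoF = Df − Dn = 8813.6 − 4605.8 ≈ 4207.8 mm.
Ratio = 4207.8 / 2057.2 ≈ 2.05.

2.05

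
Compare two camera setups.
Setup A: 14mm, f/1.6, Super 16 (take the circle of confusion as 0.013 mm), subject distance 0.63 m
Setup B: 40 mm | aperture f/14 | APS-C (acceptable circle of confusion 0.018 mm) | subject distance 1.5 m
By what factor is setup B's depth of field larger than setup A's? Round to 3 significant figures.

Setup A: H = 14²/(1.6×0.013) + 14 ≈ 9437.1 mm; DoF = Df − Dn = 674.065 − 591.343 ≈ 82.722 mm.
Setup B: H = 40²/(14×0.018) + 40 ≈ 6389.2 mm; DoF = Df − Dn = 1947.93 − 1219.56 ≈ 728.37 mm.
Ratio = 728.37 / 82.722 ≈ 8.81.

8.81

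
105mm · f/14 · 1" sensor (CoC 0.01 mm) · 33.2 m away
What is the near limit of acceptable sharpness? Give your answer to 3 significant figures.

Hyperfocal distance H = f²/(N·c) + f = 105²/(14 × 0.01) + 105 = 11025/0.14 + 105 ≈ 78855.0 mm ≈ 78.85 m.
Near limit Dn = s·(H − f)/(H + s − 2f) = 33200 × (78855.0 − 105) / (78855.0 + 33200 − 2 × 105) = 33200 × 78750.0 / 111845.0 ≈ 23376 mm ≈ 23.4 m.

23.4 m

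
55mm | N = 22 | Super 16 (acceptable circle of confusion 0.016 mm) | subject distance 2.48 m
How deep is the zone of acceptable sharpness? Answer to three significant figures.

1.52 m

Hyperfocal distance H = f²/(N·c) + f = 55²/(22 × 0.016) + 55 = 3025/0.352 + 55 ≈ 8648.8 mm ≈ 8.649 m.
Near limit Dn = s·(H − f)/(H + s − 2f) = 2480 × (8648.8 − 55) / (8648.8 + 2480 − 2 × 55) = 2480 × 8593.8 / 11018.8 ≈ 1934.2 mm.
Far limit Df = s·(H − f)/(H − s) = 2480 × (8648.8 − 55) / (8648.8 − 2480) = 2480 × 8593.8 / 6168.8 ≈ 3454.9 mm.
Depth of field = Df − Dn = 3454.9 − 1934.2 ≈ 1520.7 mm ≈ 1.52 m.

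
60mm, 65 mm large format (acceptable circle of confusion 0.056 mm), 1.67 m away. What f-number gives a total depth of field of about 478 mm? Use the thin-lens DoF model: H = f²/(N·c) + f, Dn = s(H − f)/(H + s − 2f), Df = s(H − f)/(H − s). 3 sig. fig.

f/5.60

Write h = H − f = f²/(N·c). The thin-lens limits are Dn = s·h/(h + (s−f)) and Df = s·h/(h − (s−f)), so DoF = Df − Dn = 2·s·(s−f)·h / (h² − (s−f)²).
That is a quadratic in h: DoF·h² − 2·s·(s−f)·h − DoF·(s−f)² = 0 ⇒ h = (s−f)·(s + √(s² + DoF²)) / DoF = 1610 × (1670 + √(1670² + 478²)) / 478 = 1610 × (1670 + 1737.06) / 478 ≈ 11476 mm.
Then N = f²/(c·h) = 60² / (0.056 × 11476) = 3600 / 642.64 ≈ 5.60.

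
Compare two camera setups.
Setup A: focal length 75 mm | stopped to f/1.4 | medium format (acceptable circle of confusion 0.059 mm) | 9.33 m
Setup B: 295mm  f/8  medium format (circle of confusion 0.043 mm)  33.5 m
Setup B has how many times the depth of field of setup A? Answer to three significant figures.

3.46

Setup A: H = 75²/(1.4×0.059) + 75 ≈ 68174.3 mm; DoF = Df − Dn = 10797.4 − 8213.7 ≈ 2583.7 mm.
Setup B: H = 295²/(8×0.043) + 295 ≈ 253274.7 mm; DoF = Df − Dn = 38561.4 − 29613.1 ≈ 8948.3 mm.
Ratio = 8948.3 / 2583.7 ≈ 3.46.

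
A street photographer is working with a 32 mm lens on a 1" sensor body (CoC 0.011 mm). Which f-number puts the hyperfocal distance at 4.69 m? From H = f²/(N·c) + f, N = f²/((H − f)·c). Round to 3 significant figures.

f/20

Rearrange H = f²/(N·c) + f for N: N = f² / ((H − f)·c).
N = 32² / ((4690 − 32) × 0.011) = 1024 / 51.24 ≈ 20.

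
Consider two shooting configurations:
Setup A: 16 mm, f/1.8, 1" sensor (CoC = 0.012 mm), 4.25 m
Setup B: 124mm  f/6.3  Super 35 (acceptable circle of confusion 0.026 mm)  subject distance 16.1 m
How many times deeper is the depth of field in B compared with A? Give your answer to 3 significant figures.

1.62

Setup A: H = 16²/(1.8×0.012) + 16 ≈ 11867.9 mm; DoF = Df − Dn = 6612.1 − 3131.3 ≈ 3480.8 mm.
Setup B: H = 124²/(6.3×0.026) + 124 ≈ 93994.6 mm; DoF = Df − Dn = 19402.1 − 13758.4 ≈ 5643.7 mm.
Ratio = 5643.7 / 3480.8 ≈ 1.62.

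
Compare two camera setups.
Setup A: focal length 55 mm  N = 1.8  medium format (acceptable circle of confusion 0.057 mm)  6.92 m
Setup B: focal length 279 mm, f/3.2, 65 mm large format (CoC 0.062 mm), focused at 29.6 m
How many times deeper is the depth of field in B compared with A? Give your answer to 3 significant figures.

Setup A: H = 55²/(1.8×0.057) + 55 ≈ 29538.4 mm; DoF = Df − Dn = 9020.3 − 5613.0 ≈ 3407.3 mm.
Setup B: H = 279²/(3.2×0.062) + 279 ≈ 392622.7 mm; DoF = Df − Dn = 31990.8 − 27541.7 ≈ 4449.1 mm.
Ratio = 4449.1 / 3407.3 ≈ 1.31.

1.31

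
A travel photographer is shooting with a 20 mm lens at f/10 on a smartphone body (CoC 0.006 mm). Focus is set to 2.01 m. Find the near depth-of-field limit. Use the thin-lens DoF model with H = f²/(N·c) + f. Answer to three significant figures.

1.55 m

Hyperfocal distance H = f²/(N·c) + f = 20²/(10 × 0.006) + 20 = 400/0.06 + 20 ≈ 6686.7 mm ≈ 6.687 m.
Near limit Dn = s·(H − f)/(H + s − 2f) = 2010 × (6686.7 − 20) / (6686.7 + 2010 − 2 × 20) = 2010 × 6666.7 / 8656.7 ≈ 1547.9 mm ≈ 1.55 m.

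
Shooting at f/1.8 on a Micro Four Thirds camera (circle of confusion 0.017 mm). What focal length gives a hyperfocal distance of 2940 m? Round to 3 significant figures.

300 mm

From H = f²/(N·c) + f, with f ≪ H: f ≈ √(H·N·c) = √(2940000 × 1.8 × 0.017) = √89964 ≈ 299.9 mm.
The +f correction barely moves this — solving exactly, f² + N·c·f − N·c·H = 0 ⇒ f = (−N·c + √((N·c)² + 4·N·c·H))/2 = (−0.0306 + √359856)/2 ≈ 299.92 mm, so f ≈ 300 mm.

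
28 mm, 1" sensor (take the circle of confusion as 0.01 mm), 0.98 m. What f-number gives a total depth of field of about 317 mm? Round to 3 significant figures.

f/13

Write h = H − f = f²/(N·c). The thin-lens limits are Dn = s·h/(h + (s−f)) and Df = s·h/(h − (s−f)), so DoF = Df − Dn = 2·s·(s−f)·h / (h² − (s−f)²).
That is a quadratic in h: DoF·h² − 2·s·(s−f)·h − DoF·(s−f)² = 0 ⇒ h = (s−f)·(s + √(s² + DoF²)) / DoF = 952 × (980 + √(980² + 317²)) / 317 = 952 × (980 + 1029.99) / 317 ≈ 6036.3 mm.
Then N = f²/(c·h) = 28² / (0.01 × 6036.3) = 784 / 60.363 ≈ 13.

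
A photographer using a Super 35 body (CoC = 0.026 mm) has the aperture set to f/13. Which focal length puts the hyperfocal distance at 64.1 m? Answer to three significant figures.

147 mm

From H = f²/(N·c) + f, with f ≪ H: f ≈ √(H·N·c) = √(64100 × 13 × 0.026) = √21666 ≈ 147.2 mm.
The +f correction barely moves this — solving exactly, f² + N·c·f − N·c·H = 0 ⇒ f = (−N·c + √((N·c)² + 4·N·c·H))/2 = (−0.338 + √86663)/2 ≈ 147.02 mm, so f ≈ 147 mm.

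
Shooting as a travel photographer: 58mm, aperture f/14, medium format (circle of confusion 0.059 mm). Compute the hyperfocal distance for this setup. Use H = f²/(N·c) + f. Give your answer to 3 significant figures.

4.13 m

Hyperfocal distance H = f²/(N·c) + f = 58²/(14 × 0.059) + 58 = 3364/0.826 + 58 ≈ 4130.6 mm ≈ 4.13 m.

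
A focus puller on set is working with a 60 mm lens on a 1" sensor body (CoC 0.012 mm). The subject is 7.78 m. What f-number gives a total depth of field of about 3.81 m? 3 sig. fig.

f/9

Write h = H − f = f²/(N·c). The thin-lens limits are Dn = s·h/(h + (s−f)) and Df = s·h/(h − (s−f)), so DoF = Df − Dn = 2·s·(s−f)·h / (h² − (s−f)²).
That is a quadratic in h: DoF·h² − 2·s·(s−f)·h − DoF·(s−f)² = 0 ⇒ h = (s−f)·(s + √(s² + DoF²)) / DoF = 7720 × (7780 + √(7780² + 3810²)) / 3810 = 7720 × (7780 + 8662.82) / 3810 ≈ 33317 mm.
Then N = f²/(c·h) = 60² / (0.012 × 33317) = 3600 / 399.81 ≈ 9.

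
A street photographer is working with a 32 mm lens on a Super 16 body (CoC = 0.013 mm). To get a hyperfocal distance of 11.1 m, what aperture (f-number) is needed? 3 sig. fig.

f/7.12

Rearrange H = f²/(N·c) + f for N: N = f² / ((H − f)·c).
N = 32² / ((11100 − 32) × 0.013) = 1024 / 143.9 ≈ 7.12.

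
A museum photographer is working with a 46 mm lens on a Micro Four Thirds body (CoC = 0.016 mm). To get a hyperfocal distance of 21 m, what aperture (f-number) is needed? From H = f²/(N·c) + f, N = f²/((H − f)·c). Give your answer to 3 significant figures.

f/6.31

Rearrange H = f²/(N·c) + f for N: N = f² / ((H − f)·c).
N = 46² / ((21000 − 46) × 0.016) = 2116 / 335.3 ≈ 6.31.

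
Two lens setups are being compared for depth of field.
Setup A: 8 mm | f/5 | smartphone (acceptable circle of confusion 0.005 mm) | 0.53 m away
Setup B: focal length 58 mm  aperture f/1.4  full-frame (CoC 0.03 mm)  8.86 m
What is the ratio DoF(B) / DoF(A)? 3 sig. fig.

Setup A: H = 8²/(5×0.005) + 8 ≈ 2568.0 mm; DoF = Df − Dn = 665.75 − 440.23 ≈ 225.52 mm.
Setup B: H = 58²/(1.4×0.03) + 58 ≈ 80153.2 mm; DoF = Df − Dn = 9953.9 − 7982.7 ≈ 1971.2 mm.
Ratio = 1971.2 / 225.52 ≈ 8.74.

8.74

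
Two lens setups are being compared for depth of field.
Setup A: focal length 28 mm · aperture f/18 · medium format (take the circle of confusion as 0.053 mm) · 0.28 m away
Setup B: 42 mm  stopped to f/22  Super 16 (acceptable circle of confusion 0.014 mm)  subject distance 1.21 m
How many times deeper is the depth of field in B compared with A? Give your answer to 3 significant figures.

Setup A: H = 28²/(18×0.053) + 28 ≈ 849.8 mm; DoF = Df − Dn = 403.83 − 214.29 ≈ 189.54 mm.
Setup B: H = 42²/(22×0.014) + 42 ≈ 5769.3 mm; DoF = Df − Dn = 1519.98 − 1005.04 ≈ 514.94 mm.
Ratio = 514.94 / 189.54 ≈ 2.72.

2.72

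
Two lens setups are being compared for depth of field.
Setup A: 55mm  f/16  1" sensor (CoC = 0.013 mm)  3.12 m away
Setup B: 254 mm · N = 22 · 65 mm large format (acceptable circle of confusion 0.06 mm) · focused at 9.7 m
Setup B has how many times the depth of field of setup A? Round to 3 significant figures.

2.83

Setup A: H = 55²/(16×0.013) + 55 ≈ 14598.3 mm; DoF = Df − Dn = 3953.1 − 2576.9 ≈ 1376.2 mm.
Setup B: H = 254²/(22×0.06) + 254 ≈ 49129.8 mm; DoF = Df − Dn = 12023.8 − 8129.0 ≈ 3894.8 mm.
Ratio = 3894.8 / 1376.2 ≈ 2.83.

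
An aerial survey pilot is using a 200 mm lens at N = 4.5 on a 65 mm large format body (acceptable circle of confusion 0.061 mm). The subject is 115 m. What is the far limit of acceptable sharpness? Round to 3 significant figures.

Hyperfocal distance H = f²/(N·c) + f = 200²/(4.5 × 0.061) + 200 = 40000/0.2745 + 200 ≈ 145919.5 mm ≈ 145.9 m.
Far limit Df = s·(H − f)/(H − s) = 115000 × (145919.5 − 200) / (145919.5 − 115000) = 115000 × 145719.5 / 30919.5 ≈ 541980 mm ≈ 542 m.

542 m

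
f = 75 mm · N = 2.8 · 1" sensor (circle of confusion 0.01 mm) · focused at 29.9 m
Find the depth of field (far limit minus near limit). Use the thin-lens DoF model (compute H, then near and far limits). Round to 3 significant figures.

Hyperfocal distance H = f²/(N·c) + f = 75²/(2.8 × 0.01) + 75 = 5625/0.028 + 75 ≈ 200967.9 mm ≈ 201.0 m.
Near limit Dn = s·(H − f)/(H + s − 2f) = 29900 × (200967.9 − 75) / (200967.9 + 29900 − 2 × 75) = 29900 × 200892.9 / 230717.9 ≈ 26034.8 mm.
Far limit Df = s·(H − f)/(H − s) = 29900 × (200967.9 − 75) / (200967.9 − 29900) = 29900 × 200892.9 / 171067.9 ≈ 35112.9 mm.
Depth of field = Df − Dn = 35112.9 − 26034.8 ≈ 9078.1 mm ≈ 9.08 m.

9.08 m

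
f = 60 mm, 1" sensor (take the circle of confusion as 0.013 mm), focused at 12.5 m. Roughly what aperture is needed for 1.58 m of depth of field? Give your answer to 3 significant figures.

Write h = H − f = f²/(N·c). The thin-lens limits are Dn = s·h/(h + (s−f)) and Df = s·h/(h − (s−f)), so DoF = Df − Dn = 2·s·(s−f)·h / (h² − (s−f)²).
That is a quadratic in h: DoF·h² − 2·s·(s−f)·h − DoF·(s−f)² = 0 ⇒ h = (s−f)·(s + √(s² + DoF²)) / DoF = 12440 × (12500 + √(12500² + 1580²)) / 1580 = 12440 × (12500 + 12599.5) / 1580 ≈ 197619 mm.
Then N = f²/(c·h) = 60² / (0.013 × 197619) = 3600 / 2569.0 ≈ 1.40.

f/1.40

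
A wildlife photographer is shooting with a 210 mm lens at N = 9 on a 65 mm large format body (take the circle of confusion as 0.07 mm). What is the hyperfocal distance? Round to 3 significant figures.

Hyperfocal distance H = f²/(N·c) + f = 210²/(9 × 0.07) + 210 = 44100/0.63 + 210 ≈ 70210.0 mm ≈ 70.2 m.

70.2 m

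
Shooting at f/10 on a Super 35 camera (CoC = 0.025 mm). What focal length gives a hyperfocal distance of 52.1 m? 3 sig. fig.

114 mm

From H = f²/(N·c) + f, with f ≪ H: f ≈ √(H·N·c) = √(52100 × 10 × 0.025) = √13025 ≈ 114.1 mm.
The +f correction barely moves this — solving exactly, f² + N·c·f − N·c·H = 0 ⇒ f = (−N·c + √((N·c)² + 4·N·c·H))/2 = (−0.25 + √52100)/2 ≈ 114.00 mm, so f ≈ 114 mm.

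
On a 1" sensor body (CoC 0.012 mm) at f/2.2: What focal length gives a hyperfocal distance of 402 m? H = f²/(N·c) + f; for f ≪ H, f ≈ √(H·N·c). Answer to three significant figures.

103 mm

From H = f²/(N·c) + f, with f ≪ H: f ≈ √(H·N·c) = √(402000 × 2.2 × 0.012) = √10613 ≈ 103.0 mm.
The +f correction barely moves this — solving exactly, f² + N·c·f − N·c·H = 0 ⇒ f = (−N·c + √((N·c)² + 4·N·c·H))/2 = (−0.0264 + √42451)/2 ≈ 103.01 mm, so f ≈ 103 mm.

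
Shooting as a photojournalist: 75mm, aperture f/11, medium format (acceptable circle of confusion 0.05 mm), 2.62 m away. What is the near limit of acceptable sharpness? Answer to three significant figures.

Hyperfocal distance H = f²/(N·c) + f = 75²/(11 × 0.05) + 75 = 5625/0.55 + 75 ≈ 10302.3 mm ≈ 10.30 m.
Near limit Dn = s·(H − f)/(H + s − 2f) = 2620 × (10302.3 − 75) / (10302.3 + 2620 − 2 × 75) = 2620 × 10227.3 / 12772.3 ≈ 2097.9 mm ≈ 2.10 m.

2.10 m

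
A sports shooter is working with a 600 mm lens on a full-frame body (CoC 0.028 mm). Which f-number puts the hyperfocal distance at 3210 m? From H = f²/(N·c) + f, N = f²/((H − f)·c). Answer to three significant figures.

Rearrange H = f²/(N·c) + f for N: N = f² / ((H − f)·c).
N = 600² / ((3210000 − 600) × 0.028) = 360000 / 89863 ≈ 4.01.

f/4.01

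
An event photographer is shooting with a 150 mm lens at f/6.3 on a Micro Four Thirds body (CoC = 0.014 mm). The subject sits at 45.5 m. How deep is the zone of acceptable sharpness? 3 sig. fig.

Hyperfocal distance H = f²/(N·c) + f = 150²/(6.3 × 0.014) + 150 = 22500/0.0882 + 150 ≈ 255252.0 mm ≈ 255.3 m.
Near limit Dn = s·(H − f)/(H + s − 2f) = 45500 × (255252.0 − 150) / (255252.0 + 45500 − 2 × 150) = 45500 × 255102.0 / 300452.0 ≈ 38632 mm.
Far limit Df = s·(H − f)/(H − s) = 45500 × (255252.0 − 150) / (255252.0 − 45500) = 45500 × 255102.0 / 209752.0 ≈ 55337 mm.
Depth of field = Df − Dn = 55337 − 38632 ≈ 16705 mm ≈ 16.7 m.

16.7 m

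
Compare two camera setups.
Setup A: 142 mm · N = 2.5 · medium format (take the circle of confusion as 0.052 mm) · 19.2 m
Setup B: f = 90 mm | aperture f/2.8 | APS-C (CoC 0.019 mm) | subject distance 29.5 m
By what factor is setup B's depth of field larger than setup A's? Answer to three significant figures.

Setup A: H = 142²/(2.5×0.052) + 142 ≈ 155249.7 mm; DoF = Df − Dn = 21889.6 − 17099.0 ≈ 4790.6 mm.
Setup B: H = 90²/(2.8×0.019) + 90 ≈ 152345.6 mm; DoF = Df − Dn = 36562 − 24724 ≈ 11838 mm.
Ratio = 11838 / 4790.6 ≈ 2.47.

2.47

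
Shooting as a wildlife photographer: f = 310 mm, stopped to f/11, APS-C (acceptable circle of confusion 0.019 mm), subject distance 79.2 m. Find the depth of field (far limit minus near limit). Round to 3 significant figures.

28.0 m

Hyperfocal distance H = f²/(N·c) + f = 310²/(11 × 0.019) + 310 = 96100/0.209 + 310 ≈ 460118.6 mm ≈ 460.1 m.
Near limit Dn = s·(H − f)/(H + s − 2f) = 79200 × (460118.6 − 310) / (460118.6 + 79200 − 2 × 310) = 79200 × 459808.6 / 538698.6 ≈ 67602 mm.
Far limit Df = s·(H − f)/(H − s) = 79200 × (460118.6 − 310) / (460118.6 − 79200) = 79200 × 459808.6 / 380918.6 ≈ 95603 mm.
Depth of field = Df − Dn = 95603 − 67602 ≈ 28001 mm ≈ 28.0 m.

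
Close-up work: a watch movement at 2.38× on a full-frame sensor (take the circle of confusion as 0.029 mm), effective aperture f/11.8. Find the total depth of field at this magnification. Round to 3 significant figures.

0.121 mm

At magnification m, DoF ≈ 2·N_eff·c/m² = 2 × 11.8 × 0.029 / 2.38² = 0.6844 / 5.664 ≈ 0.121 mm.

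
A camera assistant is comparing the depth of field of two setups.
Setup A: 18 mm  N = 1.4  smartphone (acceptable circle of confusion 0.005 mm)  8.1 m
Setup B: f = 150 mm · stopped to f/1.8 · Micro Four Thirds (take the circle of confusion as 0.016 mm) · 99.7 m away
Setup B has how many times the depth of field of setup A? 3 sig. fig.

Setup A: H = 18²/(1.4×0.005) + 18 ≈ 46303.7 mm; DoF = Df − Dn = 9813.6 − 6895.9 ≈ 2917.7 mm.
Setup B: H = 150²/(1.8×0.016) + 150 ≈ 781400.0 mm; DoF = Df − Dn = 114259 − 88432 ≈ 25827 mm.
Ratio = 25827 / 2917.7 ≈ 8.85.

8.85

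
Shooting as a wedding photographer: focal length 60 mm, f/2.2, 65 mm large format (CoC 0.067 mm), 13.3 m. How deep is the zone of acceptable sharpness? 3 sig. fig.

Hyperfocal distance H = f²/(N·c) + f = 60²/(2.2 × 0.067) + 60 = 3600/0.1474 + 60 ≈ 24483.3 mm ≈ 24.48 m.
Near limit Dn = s·(H − f)/(H + s − 2f) = 13300 × (24483.3 − 60) / (24483.3 + 13300 − 2 × 60) = 13300 × 24423.3 / 37663.3 ≈ 8625 mm.
Far limit Df = s·(H − f)/(H − s) = 13300 × (24483.3 − 60) / (24483.3 − 13300) = 13300 × 24423.3 / 11183.3 ≈ 29046 mm.
Depth of field = Df − Dn = 29046 − 8625 ≈ 20421 mm ≈ 20.4 m.

20.4 m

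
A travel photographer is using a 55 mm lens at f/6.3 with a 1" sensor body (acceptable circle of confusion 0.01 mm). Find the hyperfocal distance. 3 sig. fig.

48.1 m

Hyperfocal distance H = f²/(N·c) + f = 55²/(6.3 × 0.01) + 55 = 3025/0.063 + 55 ≈ 48070.9 mm ≈ 48.1 m.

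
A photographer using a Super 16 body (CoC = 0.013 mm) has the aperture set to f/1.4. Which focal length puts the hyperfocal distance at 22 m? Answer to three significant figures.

20.0 mm

From H = f²/(N·c) + f, with f ≪ H: f ≈ √(H·N·c) = √(22000 × 1.4 × 0.013) = √400.40 ≈ 20.01 mm.
The +f correction barely moves this — solving exactly, f² + N·c·f − N·c·H = 0 ⇒ f = (−N·c + √((N·c)² + 4·N·c·H))/2 = (−0.0182 + √1601.6)/2 ≈ 20.001 mm, so f ≈ 20.0 mm.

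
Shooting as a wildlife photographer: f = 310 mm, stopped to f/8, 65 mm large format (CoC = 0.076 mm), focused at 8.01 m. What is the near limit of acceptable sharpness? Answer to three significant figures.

Hyperfocal distance H = f²/(N·c) + f = 310²/(8 × 0.076) + 310 = 96100/0.608 + 310 ≈ 158369.2 mm ≈ 158.4 m.
Near limit Dn = s·(H − f)/(H + s − 2f) = 8010 × (158369.2 − 310) / (158369.2 + 8010 − 2 × 310) = 8010 × 158059.2 / 165759.2 ≈ 7637.9 mm ≈ 7.64 m.

7.64 m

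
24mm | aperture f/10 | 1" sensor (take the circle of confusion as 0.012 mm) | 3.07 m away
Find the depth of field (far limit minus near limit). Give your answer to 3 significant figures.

6.52 m

Hyperfocal distance H = f²/(N·c) + f = 24²/(10 × 0.012) + 24 = 576/0.12 + 24 ≈ 4824.0 mm ≈ 4.824 m.
Near limit Dn = s·(H − f)/(H + s − 2f) = 3070 × (4824.0 − 24) / (4824.0 + 3070 − 2 × 24) = 3070 × 4800.0 / 7846.0 ≈ 1878.2 mm.
Far limit Df = s·(H − f)/(H − s) = 3070 × (4824.0 − 24) / (4824.0 − 3070) = 3070 × 4800.0 / 1754.0 ≈ 8401.4 mm.
Depth of field = Df − Dn = 8401.4 − 1878.2 ≈ 6523.2 mm ≈ 6.52 m.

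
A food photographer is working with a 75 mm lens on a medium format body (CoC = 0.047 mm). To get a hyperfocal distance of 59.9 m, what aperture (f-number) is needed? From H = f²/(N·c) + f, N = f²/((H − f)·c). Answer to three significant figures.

f/2.00

Rearrange H = f²/(N·c) + f for N: N = f² / ((H − f)·c).
N = 75² / ((59900 − 75) × 0.047) = 5625 / 2812 ≈ 2.00.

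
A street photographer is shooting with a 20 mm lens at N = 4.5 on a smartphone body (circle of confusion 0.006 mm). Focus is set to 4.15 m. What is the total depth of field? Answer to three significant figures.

Hyperfocal distance H = f²/(N·c) + f = 20²/(4.5 × 0.006) + 20 = 400/0.027 + 20 ≈ 14834.8 mm ≈ 14.83 m.
Near limit Dn = s·(H − f)/(H + s − 2f) = 4150 × (14834.8 − 20) / (14834.8 + 4150 − 2 × 20) = 4150 × 14814.8 / 18944.8 ≈ 3245.3 mm.
Far limit Df = s·(H − f)/(H − s) = 4150 × (14834.8 − 20) / (14834.8 − 4150) = 4150 × 14814.8 / 10684.8 ≈ 5754.1 mm.
Depth of field = Df − Dn = 5754.1 − 3245.3 ≈ 2508.8 mm ≈ 2.51 m.

2.51 m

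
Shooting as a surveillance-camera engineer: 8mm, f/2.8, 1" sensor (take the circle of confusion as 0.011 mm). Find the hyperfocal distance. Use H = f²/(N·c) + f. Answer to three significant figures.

2.09 m

Hyperfocal distance H = f²/(N·c) + f = 8²/(2.8 × 0.011) + 8 = 64/0.0308 + 8 ≈ 2085.9 mm ≈ 2.09 m.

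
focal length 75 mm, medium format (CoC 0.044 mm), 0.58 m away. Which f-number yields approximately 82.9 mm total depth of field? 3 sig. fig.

Write h = H − f = f²/(N·c). The thin-lens limits are Dn = s·h/(h + (s−f)) and Df = s·h/(h − (s−f)), so DoF = Df − Dn = 2·s·(s−f)·h / (h² − (s−f)²).
That is a quadratic in h: DoF·h² − 2·s·(s−f)·h − DoF·(s−f)² = 0 ⇒ h = (s−f)·(s + √(s² + DoF²)) / DoF = 505 × (580 + √(580² + 82.9²)) / 82.9 = 505 × (580 + 585.895) / 82.9 ≈ 7102.3 mm.
Then N = f²/(c·h) = 75² / (0.044 × 7102.3) = 5625 / 312.50 ≈ 18.

f/18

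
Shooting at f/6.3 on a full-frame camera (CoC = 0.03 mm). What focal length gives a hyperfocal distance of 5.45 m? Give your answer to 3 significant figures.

From H = f²/(N·c) + f, with f ≪ H: f ≈ √(H·N·c) = √(5450 × 6.3 × 0.03) = √1030.0 ≈ 32.09 mm.
Exact: f² + N·c·f − N·c·H = 0 ⇒ f = (−N·c + √((N·c)² + 4·N·c·H))/2 = (−0.189 + √4120.2)/2 ≈ 32.000 mm ≈ 32.0 mm.

32.0 mm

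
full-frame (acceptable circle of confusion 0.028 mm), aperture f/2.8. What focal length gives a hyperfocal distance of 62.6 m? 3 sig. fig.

70.0 mm

From H = f²/(N·c) + f, with f ≪ H: f ≈ √(H·N·c) = √(62600 × 2.8 × 0.028) = √4907.8 ≈ 70.06 mm.
Exact: f² + N·c·f − N·c·H = 0 ⇒ f = (−N·c + √((N·c)² + 4·N·c·H))/2 = (−0.0784 + √19631)/2 ≈ 70.017 mm ≈ 70.0 mm.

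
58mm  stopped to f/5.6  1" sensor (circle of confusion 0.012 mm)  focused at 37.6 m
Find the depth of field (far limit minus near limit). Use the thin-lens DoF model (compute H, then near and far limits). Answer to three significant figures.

129 m

Hyperfocal distance H = f²/(N·c) + f = 58²/(5.6 × 0.012) + 58 = 3364/0.0672 + 58 ≈ 50117.5 mm ≈ 50.12 m.
Near limit Dn = s·(H − f)/(H + s − 2f) = 37600 × (50117.5 − 58) / (50117.5 + 37600 − 2 × 58) = 37600 × 50059.5 / 87601.5 ≈ 21486 mm.
Far limit Df = s·(H − f)/(H − s) = 37600 × (50117.5 − 58) / (50117.5 − 37600) = 37600 × 50059.5 / 12517.5 ≈ 150368 mm.
Depth of field = Df − Dn = 150368 − 21486 ≈ 128882 mm ≈ 129 m.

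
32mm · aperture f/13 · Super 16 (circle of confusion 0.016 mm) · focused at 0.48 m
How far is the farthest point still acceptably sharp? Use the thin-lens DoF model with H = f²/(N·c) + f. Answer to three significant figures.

Hyperfocal distance H = f²/(N·c) + f = 32²/(13 × 0.016) + 32 = 1024/0.208 + 32 ≈ 4955.1 mm ≈ 4.955 m.
Far limit Df = s·(H − f)/(H − s) = 480 × (4955.1 − 32) / (4955.1 − 480) = 480 × 4923.1 / 4475.1 ≈ 528.05 mm ≈ 0.528 m.

0.528 m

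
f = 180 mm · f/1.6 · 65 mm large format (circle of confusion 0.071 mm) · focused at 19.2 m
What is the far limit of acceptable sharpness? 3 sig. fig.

20.6 m

Hyperfocal distance H = f²/(N·c) + f = 180²/(1.6 × 0.071) + 180 = 32400/0.1136 + 180 ≈ 285391.3 mm ≈ 285.4 m.
Far limit Df = s·(H − f)/(H − s) = 19200 × (285391.3 − 180) / (285391.3 − 19200) = 19200 × 285211.3 / 266191.3 ≈ 20572 mm ≈ 20.6 m.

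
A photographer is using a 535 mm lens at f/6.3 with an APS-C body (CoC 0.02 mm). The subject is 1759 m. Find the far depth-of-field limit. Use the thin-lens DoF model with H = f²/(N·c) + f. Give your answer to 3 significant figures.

7790 m

Hyperfocal distance H = f²/(N·c) + f = 535²/(6.3 × 0.02) + 535 = 286225/0.126 + 535 ≈ 2272162.0 mm ≈ 2272 m.
Far limit Df = s·(H − f)/(H − s) = 1759000 × (2272162.0 − 535) / (2272162.0 − 1759000) = 1759000 × 2271627.0 / 513162.0 ≈ 7786609 mm ≈ 7790 m.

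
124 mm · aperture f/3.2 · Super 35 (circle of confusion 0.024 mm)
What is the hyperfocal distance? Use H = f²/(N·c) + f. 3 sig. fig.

Hyperfocal distance H = f²/(N·c) + f = 124²/(3.2 × 0.024) + 124 = 15376/0.0768 + 124 ≈ 200332.3 mm ≈ 200 m.

200 m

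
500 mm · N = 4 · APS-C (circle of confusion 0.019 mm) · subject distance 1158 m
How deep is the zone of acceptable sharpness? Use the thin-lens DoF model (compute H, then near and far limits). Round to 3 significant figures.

Hyperfocal distance H = f²/(N·c) + f = 500²/(4 × 0.019) + 500 = 250000/0.076 + 500 ≈ 3289973.7 mm ≈ 3290 m.
Near limit Dn = s·(H − f)/(H + s − 2f) = 1158000 × (3289973.7 − 500) / (3289973.7 + 1158000 − 2 × 500) = 1158000 × 3289473.7 / 4446973.7 ≈ 856585 mm.
Far limit Df = s·(H − f)/(H − s) = 1158000 × (3289973.7 − 500) / (3289973.7 − 1158000) = 1158000 × 3289473.7 / 2131973.7 ≈ 1786706 mm.
Depth of field = Df − Dn = 1786706 − 856585 ≈ 930121 mm ≈ 930 m.

930 m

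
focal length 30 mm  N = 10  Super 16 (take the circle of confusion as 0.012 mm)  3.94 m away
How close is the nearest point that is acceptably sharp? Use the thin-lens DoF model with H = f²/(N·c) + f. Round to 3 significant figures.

Hyperfocal distance H = f²/(N·c) + f = 30²/(10 × 0.012) + 30 = 900/0.12 + 30 ≈ 7530.0 mm ≈ 7.530 m.
Near limit Dn = s·(H − f)/(H + s − 2f) = 3940 × (7530.0 − 30) / (7530.0 + 3940 − 2 × 30) = 3940 × 7500.0 / 11410.0 ≈ 2589.8 mm ≈ 2.59 m.

2.59 m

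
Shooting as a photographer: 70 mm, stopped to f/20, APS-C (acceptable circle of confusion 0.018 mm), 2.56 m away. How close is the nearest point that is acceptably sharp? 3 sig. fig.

2.16 m

Hyperfocal distance H = f²/(N·c) + f = 70²/(20 × 0.018) + 70 = 4900/0.36 + 70 ≈ 13681.1 mm ≈ 13.68 m.
Near limit Dn = s·(H − f)/(H + s − 2f) = 2560 × (13681.1 − 70) / (13681.1 + 2560 − 2 × 70) = 2560 × 13611.1 / 16101.1 ≈ 2164.1 mm ≈ 2.16 m.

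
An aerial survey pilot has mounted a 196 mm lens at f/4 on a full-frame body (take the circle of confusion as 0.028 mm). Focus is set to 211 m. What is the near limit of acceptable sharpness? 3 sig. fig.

131 m

Hyperfocal distance H = f²/(N·c) + f = 196²/(4 × 0.028) + 196 = 38416/0.112 + 196 ≈ 343196.0 mm ≈ 343.2 m.
Near limit Dn = s·(H − f)/(H + s − 2f) = 211000 × (343196.0 − 196) / (343196.0 + 211000 − 2 × 196) = 211000 × 343000.0 / 553804.0 ≈ 130683 mm ≈ 131 m.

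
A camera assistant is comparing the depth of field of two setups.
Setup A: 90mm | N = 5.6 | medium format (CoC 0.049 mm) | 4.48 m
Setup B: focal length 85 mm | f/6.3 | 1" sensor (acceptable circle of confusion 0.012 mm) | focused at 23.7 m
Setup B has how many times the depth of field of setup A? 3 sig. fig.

9.15

Setup A: H = 90²/(5.6×0.049) + 90 ≈ 29609.0 mm; DoF = Df − Dn = 5262.7 − 3900.0 ≈ 1362.7 mm.
Setup B: H = 85²/(6.3×0.012) + 85 ≈ 95653.8 mm; DoF = Df − Dn = 31478 − 19004 ≈ 12474 mm.
Ratio = 12474 / 1362.7 ≈ 9.15.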